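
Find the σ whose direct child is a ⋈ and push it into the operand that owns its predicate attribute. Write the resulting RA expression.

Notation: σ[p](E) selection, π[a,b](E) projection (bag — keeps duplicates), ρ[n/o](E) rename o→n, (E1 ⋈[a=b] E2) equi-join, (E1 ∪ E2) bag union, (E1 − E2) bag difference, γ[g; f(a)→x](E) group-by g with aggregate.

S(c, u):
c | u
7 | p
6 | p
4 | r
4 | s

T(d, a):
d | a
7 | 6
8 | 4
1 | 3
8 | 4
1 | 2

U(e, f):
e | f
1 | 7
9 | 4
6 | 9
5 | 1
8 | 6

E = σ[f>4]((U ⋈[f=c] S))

σ filters on f, owned by the left side.
E' = (σ[f>4](U) ⋈[f=c] S)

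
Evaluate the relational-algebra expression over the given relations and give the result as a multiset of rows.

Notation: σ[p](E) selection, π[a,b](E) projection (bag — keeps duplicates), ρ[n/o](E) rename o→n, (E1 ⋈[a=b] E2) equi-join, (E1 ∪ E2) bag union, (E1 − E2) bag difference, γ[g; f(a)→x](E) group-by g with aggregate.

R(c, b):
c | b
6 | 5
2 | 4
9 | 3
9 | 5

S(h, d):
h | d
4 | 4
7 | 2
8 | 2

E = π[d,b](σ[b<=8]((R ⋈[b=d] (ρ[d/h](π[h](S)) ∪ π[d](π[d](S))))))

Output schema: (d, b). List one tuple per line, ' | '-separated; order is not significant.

Subexpression sizes:
  R → 4
  S → 3
  π[h](S) → 3
  ρ[d/h](π[h](S)) → 3
  S → 3
  π[d](S) → 3
  π[d](π[d](S)) → 3
  (ρ[d/h](π[h](S)) ∪ π[d](π[d](S))) → 6
  (R ⋈[b=d] (ρ[d/h](π[h](S)) ∪ π[d](π[d](S)))) → 2
  σ[b<=8]((R ⋈[b=d] (ρ[d/h](π[h](S)) ∪ π[d](π[d](S))))) → 2
  π[d,b](σ[b<=8]((R ⋈[b=d] (ρ[d/h](π[h](S)) ∪ π[d](π[d](S)))))) → 2

== RESULT ==
d | b
4 | 4
4 | 4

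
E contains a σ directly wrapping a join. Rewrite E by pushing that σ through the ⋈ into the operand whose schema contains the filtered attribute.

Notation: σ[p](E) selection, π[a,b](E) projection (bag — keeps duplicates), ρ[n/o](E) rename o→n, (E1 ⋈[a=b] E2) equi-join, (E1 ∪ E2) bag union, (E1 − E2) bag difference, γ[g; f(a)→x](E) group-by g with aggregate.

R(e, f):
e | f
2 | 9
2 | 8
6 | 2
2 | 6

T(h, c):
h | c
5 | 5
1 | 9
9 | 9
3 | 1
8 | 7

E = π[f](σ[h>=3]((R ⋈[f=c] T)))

σ filters on h, owned by the right side.
E' = π[f]((R ⋈[f=c] σ[h>=3](T)))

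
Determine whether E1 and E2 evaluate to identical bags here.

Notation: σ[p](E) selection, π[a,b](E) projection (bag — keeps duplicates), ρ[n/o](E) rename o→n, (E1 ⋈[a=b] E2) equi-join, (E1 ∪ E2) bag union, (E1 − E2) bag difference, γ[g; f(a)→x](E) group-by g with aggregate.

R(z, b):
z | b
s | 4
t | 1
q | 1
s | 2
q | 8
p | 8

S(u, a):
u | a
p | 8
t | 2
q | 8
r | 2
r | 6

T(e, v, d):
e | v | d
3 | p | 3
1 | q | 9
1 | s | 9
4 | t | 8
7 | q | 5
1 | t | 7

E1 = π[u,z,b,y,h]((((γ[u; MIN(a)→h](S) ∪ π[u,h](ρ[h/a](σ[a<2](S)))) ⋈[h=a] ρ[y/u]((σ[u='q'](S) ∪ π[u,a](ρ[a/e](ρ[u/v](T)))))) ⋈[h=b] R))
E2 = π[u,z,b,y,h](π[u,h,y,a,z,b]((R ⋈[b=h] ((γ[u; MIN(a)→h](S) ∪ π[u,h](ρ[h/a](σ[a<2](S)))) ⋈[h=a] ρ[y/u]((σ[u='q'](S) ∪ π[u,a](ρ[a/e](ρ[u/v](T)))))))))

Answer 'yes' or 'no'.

E1 subexpression sizes:
  S → 5
  γ[u; MIN(a)→h](S) → 4
  S → 5
  σ[a<2](S) → 0
  ρ[h/a](σ[a<2](S)) → 0
  π[u,h](ρ[h/a](σ[a<2](S))) → 0
  (γ[u; MIN(a)→h](S) ∪ π[u,h](ρ[h/a](σ[a<2](S)))) → 4
  S → 5
  σ[u='q'](S) → 1
  T → 6
  ρ[u/v](T) → 6
  ρ[a/e](ρ[u/v](T)) → 6
  π[u,a](ρ[a/e](ρ[u/v](T))) → 6
  (σ[u='q'](S) ∪ π[u,a](ρ[a/e](ρ[u/v](T)))) → 7
  ρ[y/u]((σ[u='q'](S) ∪ π[u,a](ρ[a/e](ρ[u/v](T))))) → 7
  ((γ[u; MIN(a)→h](S) ∪ π[u,h](ρ[h/a](σ[a<2](S)))) ⋈[h=a] ρ[y/u]((σ[u='q'](S) ∪ π[u,a](ρ[a/e](ρ[u/v](T)))))) → 2
  R → 6
  (((γ[u; MIN(a)→h](S) ∪ π[u,h](ρ[h/a](σ[a<2](S)))) ⋈[h=a] ρ[y/u]((σ[u='q'](S) ∪ π[u,a](ρ[a/e](ρ[u/v](T)))))) ⋈[h=b] R) → 4
  π[u,z,b,y,h]((((γ[u; MIN(a)→h](S) ∪ π[u,h](ρ[h/a](σ[a<2](S)))) ⋈[h=a] ρ[y/u]((σ[u='q'](S) ∪ π[u,a](ρ[a/e](ρ[u/v](T)))))) ⋈[h=b] R)) → 4
E2 subexpression sizes:
  R → 6
  S → 5
  γ[u; MIN(a)→h](S) → 4
  S → 5
  σ[a<2](S) → 0
  ρ[h/a](σ[a<2](S)) → 0
  π[u,h](ρ[h/a](σ[a<2](S))) → 0
  (γ[u; MIN(a)→h](S) ∪ π[u,h](ρ[h/a](σ[a<2](S)))) → 4
  S → 5
  σ[u='q'](S) → 1
  T → 6
  ρ[u/v](T) → 6
  ρ[a/e](ρ[u/v](T)) → 6
  π[u,a](ρ[a/e](ρ[u/v](T))) → 6
  (σ[u='q'](S) ∪ π[u,a](ρ[a/e](ρ[u/v](T)))) → 7
  ρ[y/u]((σ[u='q'](S) ∪ π[u,a](ρ[a/e](ρ[u/v](T))))) → 7
  ((γ[u; MIN(a)→h](S) ∪ π[u,h](ρ[h/a](σ[a<2](S)))) ⋈[h=a] ρ[y/u]((σ[u='q'](S) ∪ π[u,a](ρ[a/e](ρ[u/v](T)))))) → 2
  (R ⋈[b=h] ((γ[u; MIN(a)→h](S) ∪ π[u,h](ρ[h/a](σ[a<2](S)))) ⋈[h=a] ρ[y/u]((σ[u='q'](S) ∪ π[u,a](ρ[a/e](ρ[u/v](T))))))) → 4
  π[u,h,y,a,z,b]((R ⋈[b=h] ((γ[u; MIN(a)→h](S) ∪ π[u,h](ρ[h/a](σ[a<2](S)))) ⋈[h=a] ρ[y/u]((σ[u='q'](S) ∪ π[u,a](ρ[a/e](ρ[u/v](T)))))))) → 4
  π[u,z,b,y,h](π[u,h,y,a,z,b]((R ⋈[b=h] ((γ[u; MIN(a)→h](S) ∪ π[u,h](ρ[h/a](σ[a<2](S)))) ⋈[h=a] ρ[y/u]((σ[u='q'](S) ∪ π[u,a](ρ[a/e](ρ[u/v](T))))))))) → 4

E1 and E2 produce the same multiset:
u | z | b | y | h
p | p | 8 | q | 8
p | q | 8 | q | 8
q | p | 8 | q | 8
q | q | 8 | q | 8

yes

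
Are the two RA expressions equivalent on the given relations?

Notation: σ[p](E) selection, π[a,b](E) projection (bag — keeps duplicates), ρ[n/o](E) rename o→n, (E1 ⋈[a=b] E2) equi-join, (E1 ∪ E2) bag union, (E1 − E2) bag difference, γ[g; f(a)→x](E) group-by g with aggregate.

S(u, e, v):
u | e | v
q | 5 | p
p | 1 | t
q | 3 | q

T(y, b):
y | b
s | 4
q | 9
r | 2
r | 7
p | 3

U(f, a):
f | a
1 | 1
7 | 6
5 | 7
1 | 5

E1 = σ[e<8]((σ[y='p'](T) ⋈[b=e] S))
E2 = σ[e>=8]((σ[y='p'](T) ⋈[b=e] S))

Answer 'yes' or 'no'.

E1 row counts bottom-up:
  T → 5
  σ[y='p'](T) → 1
  S → 3
  (σ[y='p'](T) ⋈[b=e] S) → 1
  σ[e<8]((σ[y='p'](T) ⋈[b=e] S)) → 1
E2 row counts bottom-up:
  T → 5
  σ[y='p'](T) → 1
  S → 3
  (σ[y='p'](T) ⋈[b=e] S) → 1
  σ[e>=8]((σ[y='p'](T) ⋈[b=e] S)) → 0

E1 result:
y | b | u | e | v
p | 3 | q | 3 | q
E2 result:
y | b | u | e | v
(0 rows)
Witness: ('p', 3, 'q', 3, 'q') appears 1× in E1 but 0× in E2.

no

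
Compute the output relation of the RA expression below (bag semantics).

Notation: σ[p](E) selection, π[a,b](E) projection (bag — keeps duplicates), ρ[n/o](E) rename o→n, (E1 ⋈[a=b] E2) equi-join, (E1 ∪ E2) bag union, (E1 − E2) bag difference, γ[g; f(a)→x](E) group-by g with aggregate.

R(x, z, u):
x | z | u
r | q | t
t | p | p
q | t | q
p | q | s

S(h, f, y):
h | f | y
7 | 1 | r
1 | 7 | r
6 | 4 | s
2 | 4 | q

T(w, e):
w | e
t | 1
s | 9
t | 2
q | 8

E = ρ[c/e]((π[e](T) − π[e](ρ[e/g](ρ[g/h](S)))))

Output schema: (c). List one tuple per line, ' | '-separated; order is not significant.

Stepwise |·|:
  T → 4
  π[e](T) → 4
  S → 4
  ρ[g/h](S) → 4
  ρ[e/g](ρ[g/h](S)) → 4
  π[e](ρ[e/g](ρ[g/h](S))) → 4
  (π[e](T) − π[e](ρ[e/g](ρ[g/h](S)))) → 2
  ρ[c/e]((π[e](T) − π[e](ρ[e/g](ρ[g/h](S))))) → 2

== RESULT ==
c
8
9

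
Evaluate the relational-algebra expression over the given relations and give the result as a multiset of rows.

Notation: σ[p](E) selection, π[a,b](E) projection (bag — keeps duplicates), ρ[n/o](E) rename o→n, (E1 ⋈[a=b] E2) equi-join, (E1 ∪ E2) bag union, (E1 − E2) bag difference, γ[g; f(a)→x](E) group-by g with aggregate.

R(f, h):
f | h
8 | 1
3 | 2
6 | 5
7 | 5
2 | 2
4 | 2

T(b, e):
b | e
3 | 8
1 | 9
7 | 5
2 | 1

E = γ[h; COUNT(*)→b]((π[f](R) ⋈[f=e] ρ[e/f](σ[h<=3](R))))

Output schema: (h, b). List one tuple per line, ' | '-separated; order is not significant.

Row counts bottom-up:
  R → 6
  π[f](R) → 6
  R → 6
  σ[h<=3](R) → 4
  ρ[e/f](σ[h<=3](R)) → 4
  (π[f](R) ⋈[f=e] ρ[e/f](σ[h<=3](R))) → 4
  γ[h; COUNT(*)→b]((π[f](R) ⋈[f=e] ρ[e/f](σ[h<=3](R)))) → 2

== RESULT ==
h | b
1 | 1
2 | 3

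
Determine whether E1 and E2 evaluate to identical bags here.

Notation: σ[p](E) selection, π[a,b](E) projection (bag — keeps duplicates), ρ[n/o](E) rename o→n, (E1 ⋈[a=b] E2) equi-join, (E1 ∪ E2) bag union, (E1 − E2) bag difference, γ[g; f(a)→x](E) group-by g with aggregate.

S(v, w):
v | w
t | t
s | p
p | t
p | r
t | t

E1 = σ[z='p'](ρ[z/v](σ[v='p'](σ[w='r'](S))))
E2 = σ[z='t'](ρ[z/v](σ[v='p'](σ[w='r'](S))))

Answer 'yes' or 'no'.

E1 row counts bottom-up:
  S → 5
  σ[w='r'](S) → 1
  σ[v='p'](σ[w='r'](S)) → 1
  ρ[z/v](σ[v='p'](σ[w='r'](S))) → 1
  σ[z='p'](ρ[z/v](σ[v='p'](σ[w='r'](S)))) → 1
E2 row counts bottom-up:
  S → 5
  σ[w='r'](S) → 1
  σ[v='p'](σ[w='r'](S)) → 1
  ρ[z/v](σ[v='p'](σ[w='r'](S))) → 1
  σ[z='t'](ρ[z/v](σ[v='p'](σ[w='r'](S)))) → 0

E1 result:
z | w
p | r
E2 result:
z | w
(0 rows)
Witness: ('p', 'r') appears 1× in E1 but 0× in E2.

no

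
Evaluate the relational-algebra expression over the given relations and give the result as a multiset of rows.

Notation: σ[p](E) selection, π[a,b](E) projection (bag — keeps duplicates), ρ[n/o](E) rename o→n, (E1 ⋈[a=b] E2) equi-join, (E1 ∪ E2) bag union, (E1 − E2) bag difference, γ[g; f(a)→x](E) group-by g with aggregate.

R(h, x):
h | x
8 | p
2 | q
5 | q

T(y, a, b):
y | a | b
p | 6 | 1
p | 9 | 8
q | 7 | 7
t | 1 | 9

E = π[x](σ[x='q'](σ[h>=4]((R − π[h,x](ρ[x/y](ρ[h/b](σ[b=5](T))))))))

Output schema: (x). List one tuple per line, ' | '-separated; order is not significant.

Subexpression sizes:
  R → 3
  T → 4
  σ[b=5](T) → 0
  ρ[h/b](σ[b=5](T)) → 0
  ρ[x/y](ρ[h/b](σ[b=5](T))) → 0
  π[h,x](ρ[x/y](ρ[h/b](σ[b=5](T)))) → 0
  (R − π[h,x](ρ[x/y](ρ[h/b](σ[b=5](T))))) → 3
  σ[h>=4]((R − π[h,x](ρ[x/y](ρ[h/b](σ[b=5](T)))))) → 2
  σ[x='q'](σ[h>=4]((R − π[h,x](ρ[x/y](ρ[h/b](σ[b=5](T))))))) → 1
  π[x](σ[x='q'](σ[h>=4]((R − π[h,x](ρ[x/y](ρ[h/b](σ[b=5](T)))))))) → 1

== RESULT ==
x
q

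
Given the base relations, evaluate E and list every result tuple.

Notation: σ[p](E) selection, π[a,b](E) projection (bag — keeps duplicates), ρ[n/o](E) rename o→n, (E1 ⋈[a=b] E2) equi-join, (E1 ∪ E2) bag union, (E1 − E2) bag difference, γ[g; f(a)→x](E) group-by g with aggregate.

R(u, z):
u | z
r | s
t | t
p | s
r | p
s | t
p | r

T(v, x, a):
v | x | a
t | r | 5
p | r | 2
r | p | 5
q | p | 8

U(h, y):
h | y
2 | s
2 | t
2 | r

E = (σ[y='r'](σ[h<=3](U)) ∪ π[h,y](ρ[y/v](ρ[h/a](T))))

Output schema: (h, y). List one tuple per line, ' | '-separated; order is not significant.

Subexpression sizes:
  U → 3
  σ[h<=3](U) → 3
  σ[y='r'](σ[h<=3](U)) → 1
  T → 4
  ρ[h/a](T) → 4
  ρ[y/v](ρ[h/a](T)) → 4
  π[h,y](ρ[y/v](ρ[h/a](T))) → 4
  (σ[y='r'](σ[h<=3](U)) ∪ π[h,y](ρ[y/v](ρ[h/a](T)))) → 5

== RESULT ==
h | y
2 | p
2 | r
5 | r
5 | t
8 | q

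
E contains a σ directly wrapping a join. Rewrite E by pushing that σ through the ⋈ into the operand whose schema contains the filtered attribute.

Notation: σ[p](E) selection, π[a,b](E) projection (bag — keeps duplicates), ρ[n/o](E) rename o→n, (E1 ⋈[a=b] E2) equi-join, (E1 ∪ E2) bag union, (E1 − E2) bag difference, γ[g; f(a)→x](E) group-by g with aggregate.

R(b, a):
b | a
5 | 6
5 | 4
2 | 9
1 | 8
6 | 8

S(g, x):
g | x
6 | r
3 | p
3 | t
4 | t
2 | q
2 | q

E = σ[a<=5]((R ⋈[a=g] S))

σ filters on a, owned by the left side.
E' = (σ[a<=5](R) ⋈[a=g] S)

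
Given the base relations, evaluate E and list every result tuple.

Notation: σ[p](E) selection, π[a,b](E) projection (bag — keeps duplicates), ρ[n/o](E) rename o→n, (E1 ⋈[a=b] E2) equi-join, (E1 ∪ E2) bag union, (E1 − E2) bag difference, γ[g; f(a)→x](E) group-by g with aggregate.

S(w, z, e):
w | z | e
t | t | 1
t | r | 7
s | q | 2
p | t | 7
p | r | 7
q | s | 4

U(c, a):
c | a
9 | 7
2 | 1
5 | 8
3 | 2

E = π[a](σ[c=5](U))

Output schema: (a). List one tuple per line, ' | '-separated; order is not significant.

Subexpression sizes:
  U → 4
  σ[c=5](U) → 1
  π[a](σ[c=5](U)) → 1

== RESULT ==
a
8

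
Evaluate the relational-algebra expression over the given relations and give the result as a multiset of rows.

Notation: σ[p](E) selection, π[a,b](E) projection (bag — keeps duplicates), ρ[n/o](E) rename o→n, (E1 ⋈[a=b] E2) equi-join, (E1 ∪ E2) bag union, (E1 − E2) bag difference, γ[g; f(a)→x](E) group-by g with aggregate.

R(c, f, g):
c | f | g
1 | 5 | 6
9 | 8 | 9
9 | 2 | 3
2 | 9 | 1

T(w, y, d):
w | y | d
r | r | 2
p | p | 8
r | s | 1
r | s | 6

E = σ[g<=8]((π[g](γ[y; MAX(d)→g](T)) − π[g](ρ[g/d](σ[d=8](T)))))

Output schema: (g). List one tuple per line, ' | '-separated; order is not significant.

Subexpression sizes:
  T → 4
  γ[y; MAX(d)→g](T) → 3
  π[g](γ[y; MAX(d)→g](T)) → 3
  T → 4
  σ[d=8](T) → 1
  ρ[g/d](σ[d=8](T)) → 1
  π[g](ρ[g/d](σ[d=8](T))) → 1
  (π[g](γ[y; MAX(d)→g](T)) − π[g](ρ[g/d](σ[d=8](T)))) → 2
  σ[g<=8]((π[g](γ[y; MAX(d)→g](T)) − π[g](ρ[g/d](σ[d=8](T))))) → 2

== RESULT ==
g
2
6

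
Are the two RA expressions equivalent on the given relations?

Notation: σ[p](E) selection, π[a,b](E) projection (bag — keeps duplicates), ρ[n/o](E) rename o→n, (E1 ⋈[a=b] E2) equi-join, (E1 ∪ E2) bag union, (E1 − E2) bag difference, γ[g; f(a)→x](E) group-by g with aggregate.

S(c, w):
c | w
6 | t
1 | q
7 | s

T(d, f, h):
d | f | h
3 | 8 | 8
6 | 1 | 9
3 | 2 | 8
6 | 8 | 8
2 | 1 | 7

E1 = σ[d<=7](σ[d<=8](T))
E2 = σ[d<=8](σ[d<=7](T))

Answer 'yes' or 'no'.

E1 row counts bottom-up:
  T → 5
  σ[d<=8](T) → 5
  σ[d<=7](σ[d<=8](T)) → 5
E2 row counts bottom-up:
  T → 5
  σ[d<=7](T) → 5
  σ[d<=8](σ[d<=7](T)) → 5

E1 and E2 produce the same multiset:
d | f | h
2 | 1 | 7
3 | 2 | 8
3 | 8 | 8
6 | 1 | 9
6 | 8 | 8

yes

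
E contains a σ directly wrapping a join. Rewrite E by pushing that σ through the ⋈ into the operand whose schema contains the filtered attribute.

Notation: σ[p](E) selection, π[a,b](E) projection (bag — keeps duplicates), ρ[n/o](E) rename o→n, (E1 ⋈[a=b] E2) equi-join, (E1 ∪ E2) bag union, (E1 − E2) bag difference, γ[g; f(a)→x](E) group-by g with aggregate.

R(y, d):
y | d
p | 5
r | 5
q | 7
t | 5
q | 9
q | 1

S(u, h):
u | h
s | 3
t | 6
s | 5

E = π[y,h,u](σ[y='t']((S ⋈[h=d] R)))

σ filters on y, owned by the right side.
E' = π[y,h,u]((S ⋈[h=d] σ[y='t'](R)))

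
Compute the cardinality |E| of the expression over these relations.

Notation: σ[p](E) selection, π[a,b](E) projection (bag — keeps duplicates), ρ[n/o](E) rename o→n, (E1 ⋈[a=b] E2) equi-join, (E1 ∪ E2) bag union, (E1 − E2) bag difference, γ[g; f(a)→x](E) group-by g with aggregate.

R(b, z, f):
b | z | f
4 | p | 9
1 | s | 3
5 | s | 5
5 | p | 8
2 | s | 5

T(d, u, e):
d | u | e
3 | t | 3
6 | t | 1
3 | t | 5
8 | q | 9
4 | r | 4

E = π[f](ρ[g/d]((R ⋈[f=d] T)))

Subexpression sizes:
  R → 5
  T → 5
  (R ⋈[f=d] T) → 3
  ρ[g/d]((R ⋈[f=d] T)) → 3
  π[f](ρ[g/d]((R ⋈[f=d] T))) → 3

|E| = 3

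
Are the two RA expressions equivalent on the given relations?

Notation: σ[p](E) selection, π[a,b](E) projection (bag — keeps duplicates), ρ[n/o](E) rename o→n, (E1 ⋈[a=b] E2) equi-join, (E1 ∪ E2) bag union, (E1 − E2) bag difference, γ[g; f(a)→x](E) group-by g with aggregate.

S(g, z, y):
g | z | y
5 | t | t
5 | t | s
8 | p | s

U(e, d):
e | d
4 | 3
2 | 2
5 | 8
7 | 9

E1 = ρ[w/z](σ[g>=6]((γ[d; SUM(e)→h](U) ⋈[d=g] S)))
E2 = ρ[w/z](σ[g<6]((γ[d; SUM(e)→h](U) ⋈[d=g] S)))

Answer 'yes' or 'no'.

E1 row counts bottom-up:
  U → 4
  γ[d; SUM(e)→h](U) → 4
  S → 3
  (γ[d; SUM(e)→h](U) ⋈[d=g] S) → 1
  σ[g>=6]((γ[d; SUM(e)→h](U) ⋈[d=g] S)) → 1
  ρ[w/z](σ[g>=6]((γ[d; SUM(e)→h](U) ⋈[d=g] S))) → 1
E2 row counts bottom-up:
  U → 4
  γ[d; SUM(e)→h](U) → 4
  S → 3
  (γ[d; SUM(e)→h](U) ⋈[d=g] S) → 1
  σ[g<6]((γ[d; SUM(e)→h](U) ⋈[d=g] S)) → 0
  ρ[w/z](σ[g<6]((γ[d; SUM(e)→h](U) ⋈[d=g] S))) → 0

E1 result:
d | h | g | w | y
8 | 5 | 8 | p | s
E2 result:
d | h | g | w | y
(0 rows)
Witness: (8, 5, 8, 'p', 's') appears 1× in E1 but 0× in E2.

no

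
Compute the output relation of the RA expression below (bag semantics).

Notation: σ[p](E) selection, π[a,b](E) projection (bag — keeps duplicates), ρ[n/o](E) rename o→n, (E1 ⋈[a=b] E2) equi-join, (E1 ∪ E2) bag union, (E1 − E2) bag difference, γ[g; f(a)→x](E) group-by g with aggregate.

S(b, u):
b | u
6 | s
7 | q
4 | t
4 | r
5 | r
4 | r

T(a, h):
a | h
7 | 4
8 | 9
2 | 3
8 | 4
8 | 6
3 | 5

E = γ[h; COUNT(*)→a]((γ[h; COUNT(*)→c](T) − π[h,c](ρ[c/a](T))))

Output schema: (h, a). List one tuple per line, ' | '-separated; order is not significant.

Row counts bottom-up:
  T → 6
  γ[h; COUNT(*)→c](T) → 5
  T → 6
  ρ[c/a](T) → 6
  π[h,c](ρ[c/a](T)) → 6
  (γ[h; COUNT(*)→c](T) − π[h,c](ρ[c/a](T))) → 5
  γ[h; COUNT(*)→a]((γ[h; COUNT(*)→c](T) − π[h,c](ρ[c/a](T)))) → 5

== RESULT ==
h | a
3 | 1
4 | 1
5 | 1
6 | 1
9 | 1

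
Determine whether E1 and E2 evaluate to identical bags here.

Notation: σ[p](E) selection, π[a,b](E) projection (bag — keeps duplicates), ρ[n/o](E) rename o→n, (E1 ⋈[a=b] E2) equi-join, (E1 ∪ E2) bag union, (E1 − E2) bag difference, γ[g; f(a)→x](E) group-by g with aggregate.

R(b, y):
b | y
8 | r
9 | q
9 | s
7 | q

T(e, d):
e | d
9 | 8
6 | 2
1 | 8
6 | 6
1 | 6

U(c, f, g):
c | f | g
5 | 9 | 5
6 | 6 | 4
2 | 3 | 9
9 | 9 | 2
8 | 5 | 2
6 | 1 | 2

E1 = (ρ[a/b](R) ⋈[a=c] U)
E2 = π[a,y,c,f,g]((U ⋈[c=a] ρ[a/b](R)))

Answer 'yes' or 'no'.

E1 subexpression sizes:
  R → 4
  ρ[a/b](R) → 4
  U → 6
  (ρ[a/b](R) ⋈[a=c] U) → 3
E2 subexpression sizes:
  U → 6
  R → 4
  ρ[a/b](R) → 4
  (U ⋈[c=a] ρ[a/b](R)) → 3
  π[a,y,c,f,g]((U ⋈[c=a] ρ[a/b](R))) → 3

E1 and E2 produce the same multiset:
a | y | c | f | g
8 | r | 8 | 5 | 2
9 | q | 9 | 9 | 2
9 | s | 9 | 9 | 2

yes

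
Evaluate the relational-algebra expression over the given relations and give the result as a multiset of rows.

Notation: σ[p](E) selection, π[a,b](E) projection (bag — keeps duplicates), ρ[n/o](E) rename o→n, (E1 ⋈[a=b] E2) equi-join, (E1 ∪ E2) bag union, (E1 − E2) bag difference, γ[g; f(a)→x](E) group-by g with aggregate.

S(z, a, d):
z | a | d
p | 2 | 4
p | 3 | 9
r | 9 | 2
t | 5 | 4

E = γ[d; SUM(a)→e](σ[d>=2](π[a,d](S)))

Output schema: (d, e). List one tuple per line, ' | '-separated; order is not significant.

Subexpression sizes:
  S → 4
  π[a,d](S) → 4
  σ[d>=2](π[a,d](S)) → 4
  γ[d; SUM(a)→e](σ[d>=2](π[a,d](S))) → 3

== RESULT ==
d | e
2 | 9
4 | 7
9 | 3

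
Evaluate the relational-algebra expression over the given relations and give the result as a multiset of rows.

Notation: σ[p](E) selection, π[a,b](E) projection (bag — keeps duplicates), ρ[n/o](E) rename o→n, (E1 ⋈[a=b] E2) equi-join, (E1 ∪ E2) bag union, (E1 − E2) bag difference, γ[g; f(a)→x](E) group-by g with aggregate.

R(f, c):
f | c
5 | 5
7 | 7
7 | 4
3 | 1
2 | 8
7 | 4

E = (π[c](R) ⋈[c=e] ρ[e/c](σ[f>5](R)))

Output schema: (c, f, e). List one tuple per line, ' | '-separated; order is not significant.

Stepwise |·|:
  R → 6
  π[c](R) → 6
  R → 6
  σ[f>5](R) → 3
  ρ[e/c](σ[f>5](R)) → 3
  (π[c](R) ⋈[c=e] ρ[e/c](σ[f>5](R))) → 5

== RESULT ==
c | f | e
4 | 7 | 4
4 | 7 | 4
4 | 7 | 4
4 | 7 | 4
7 | 7 | 7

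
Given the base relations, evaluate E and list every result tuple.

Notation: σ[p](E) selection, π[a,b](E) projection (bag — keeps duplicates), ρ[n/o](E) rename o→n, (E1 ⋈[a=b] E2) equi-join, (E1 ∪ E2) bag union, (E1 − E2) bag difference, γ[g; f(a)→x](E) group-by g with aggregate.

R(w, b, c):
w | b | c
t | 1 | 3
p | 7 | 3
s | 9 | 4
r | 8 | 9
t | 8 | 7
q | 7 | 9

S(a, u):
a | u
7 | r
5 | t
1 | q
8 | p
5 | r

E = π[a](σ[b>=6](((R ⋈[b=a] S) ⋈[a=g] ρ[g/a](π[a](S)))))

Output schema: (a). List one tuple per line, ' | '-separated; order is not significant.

Stepwise |·|:
  R → 6
  S → 5
  (R ⋈[b=a] S) → 5
  S → 5
  π[a](S) → 5
  ρ[g/a](π[a](S)) → 5
  ((R ⋈[b=a] S) ⋈[a=g] ρ[g/a](π[a](S))) → 5
  σ[b>=6](((R ⋈[b=a] S) ⋈[a=g] ρ[g/a](π[a](S)))) → 4
  π[a](σ[b>=6](((R ⋈[b=a] S) ⋈[a=g] ρ[g/a](π[a](S))))) → 4

== RESULT ==
a
7
7
8
8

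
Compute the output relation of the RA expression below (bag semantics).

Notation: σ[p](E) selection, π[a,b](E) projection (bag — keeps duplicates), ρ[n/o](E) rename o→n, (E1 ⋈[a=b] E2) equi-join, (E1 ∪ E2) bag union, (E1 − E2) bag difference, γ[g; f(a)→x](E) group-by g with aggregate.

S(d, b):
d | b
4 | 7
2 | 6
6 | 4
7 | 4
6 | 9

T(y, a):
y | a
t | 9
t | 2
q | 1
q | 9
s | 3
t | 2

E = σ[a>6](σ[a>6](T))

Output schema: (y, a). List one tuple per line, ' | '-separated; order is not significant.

Subexpression sizes:
  T → 6
  σ[a>6](T) → 2
  σ[a>6](σ[a>6](T)) → 2

== RESULT ==
y | a
q | 9
t | 9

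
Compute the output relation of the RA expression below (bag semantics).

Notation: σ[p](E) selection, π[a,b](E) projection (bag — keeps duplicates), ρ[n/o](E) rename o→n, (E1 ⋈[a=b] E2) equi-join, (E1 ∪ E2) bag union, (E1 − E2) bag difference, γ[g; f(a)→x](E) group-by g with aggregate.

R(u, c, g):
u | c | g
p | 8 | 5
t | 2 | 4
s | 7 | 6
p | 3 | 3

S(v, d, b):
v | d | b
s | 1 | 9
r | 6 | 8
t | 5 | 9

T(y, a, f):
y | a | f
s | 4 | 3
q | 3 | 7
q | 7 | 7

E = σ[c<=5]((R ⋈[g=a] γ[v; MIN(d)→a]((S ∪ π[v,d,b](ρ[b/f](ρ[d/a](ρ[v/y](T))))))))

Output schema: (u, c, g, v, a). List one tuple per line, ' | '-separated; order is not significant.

Stepwise |·|:
  R → 4
  S → 3
  T → 3
  ρ[v/y](T) → 3
  ρ[d/a](ρ[v/y](T)) → 3
  ρ[b/f](ρ[d/a](ρ[v/y](T))) → 3
  π[v,d,b](ρ[b/f](ρ[d/a](ρ[v/y](T)))) → 3
  (S ∪ π[v,d,b](ρ[b/f](ρ[d/a](ρ[v/y](T))))) → 6
  γ[v; MIN(d)→a]((S ∪ π[v,d,b](ρ[b/f](ρ[d/a](ρ[v/y](T)))))) → 4
  (R ⋈[g=a] γ[v; MIN(d)→a]((S ∪ π[v,d,b](ρ[b/f](ρ[d/a](ρ[v/y](T))))))) → 3
  σ[c<=5]((R ⋈[g=a] γ[v; MIN(d)→a]((S ∪ π[v,d,b](ρ[b/f](ρ[d/a](ρ[v/y](T)))))))) → 1

== RESULT ==
u | c | g | v | a
p | 3 | 3 | q | 3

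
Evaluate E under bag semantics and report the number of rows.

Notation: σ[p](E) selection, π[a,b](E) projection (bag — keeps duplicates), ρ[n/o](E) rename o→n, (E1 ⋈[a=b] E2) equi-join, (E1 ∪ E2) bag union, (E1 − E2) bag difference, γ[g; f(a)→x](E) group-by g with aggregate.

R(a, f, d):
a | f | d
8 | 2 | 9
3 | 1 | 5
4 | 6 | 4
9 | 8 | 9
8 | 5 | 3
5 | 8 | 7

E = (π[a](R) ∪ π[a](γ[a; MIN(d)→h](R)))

Subexpression sizes:
  R → 6
  π[a](R) → 6
  R → 6
  γ[a; MIN(d)→h](R) → 5
  π[a](γ[a; MIN(d)→h](R)) → 5
  (π[a](R) ∪ π[a](γ[a; MIN(d)→h](R))) → 11

|E| = 11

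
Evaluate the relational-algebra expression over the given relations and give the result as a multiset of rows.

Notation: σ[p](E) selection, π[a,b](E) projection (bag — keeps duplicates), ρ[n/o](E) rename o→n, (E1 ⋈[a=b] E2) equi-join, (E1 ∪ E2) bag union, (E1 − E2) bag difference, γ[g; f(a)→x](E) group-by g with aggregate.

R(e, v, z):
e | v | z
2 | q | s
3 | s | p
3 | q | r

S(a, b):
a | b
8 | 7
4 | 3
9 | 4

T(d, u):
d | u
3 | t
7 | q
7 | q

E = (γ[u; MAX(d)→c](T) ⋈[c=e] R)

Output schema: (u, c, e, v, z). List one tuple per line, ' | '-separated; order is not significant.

Row counts bottom-up:
  T → 3
  γ[u; MAX(d)→c](T) → 2
  R → 3
  (γ[u; MAX(d)→c](T) ⋈[c=e] R) → 2

== RESULT ==
u | c | e | v | z
t | 3 | 3 | q | r
t | 3 | 3 | s | p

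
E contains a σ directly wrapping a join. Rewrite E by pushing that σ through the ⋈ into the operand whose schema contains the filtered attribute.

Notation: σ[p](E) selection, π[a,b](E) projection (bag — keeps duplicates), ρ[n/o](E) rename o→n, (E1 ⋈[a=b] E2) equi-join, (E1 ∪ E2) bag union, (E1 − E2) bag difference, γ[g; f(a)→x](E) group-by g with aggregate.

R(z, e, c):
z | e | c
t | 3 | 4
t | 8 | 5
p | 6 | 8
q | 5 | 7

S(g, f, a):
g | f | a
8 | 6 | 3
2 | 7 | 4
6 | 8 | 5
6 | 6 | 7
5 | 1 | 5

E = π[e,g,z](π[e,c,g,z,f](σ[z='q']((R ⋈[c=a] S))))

σ filters on z, owned by the left side.
E' = π[e,g,z](π[e,c,g,z,f]((σ[z='q'](R) ⋈[c=a] S)))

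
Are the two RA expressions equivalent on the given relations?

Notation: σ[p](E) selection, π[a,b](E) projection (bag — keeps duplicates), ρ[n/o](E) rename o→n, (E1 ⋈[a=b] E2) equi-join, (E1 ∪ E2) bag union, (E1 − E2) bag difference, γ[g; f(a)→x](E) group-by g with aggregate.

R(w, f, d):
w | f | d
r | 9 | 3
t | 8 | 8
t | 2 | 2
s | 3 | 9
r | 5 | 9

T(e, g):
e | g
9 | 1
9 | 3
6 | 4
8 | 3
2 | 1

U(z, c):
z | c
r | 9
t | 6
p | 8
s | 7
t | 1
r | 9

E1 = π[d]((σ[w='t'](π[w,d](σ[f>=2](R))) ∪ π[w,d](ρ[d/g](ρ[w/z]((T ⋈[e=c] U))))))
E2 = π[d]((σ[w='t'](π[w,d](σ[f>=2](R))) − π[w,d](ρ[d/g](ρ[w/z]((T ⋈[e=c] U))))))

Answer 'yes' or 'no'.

E1 per-node cardinality:
  R → 5
  σ[f>=2](R) → 5
  π[w,d](σ[f>=2](R)) → 5
  σ[w='t'](π[w,d](σ[f>=2](R))) → 2
  T → 5
  U → 6
  (T ⋈[e=c] U) → 6
  ρ[w/z]((T ⋈[e=c] U)) → 6
  ρ[d/g](ρ[w/z]((T ⋈[e=c] U))) → 6
  π[w,d](ρ[d/g](ρ[w/z]((T ⋈[e=c] U)))) → 6
  (σ[w='t'](π[w,d](σ[f>=2](R))) ∪ π[w,d](ρ[d/g](ρ[w/z]((T ⋈[e=c] U))))) → 8
  π[d]((σ[w='t'](π[w,d](σ[f>=2](R))) ∪ π[w,d](ρ[d/g](ρ[w/z]((T ⋈[e=c] U)))))) → 8
E2 per-node cardinality:
  R → 5
  σ[f>=2](R) → 5
  π[w,d](σ[f>=2](R)) → 5
  σ[w='t'](π[w,d](σ[f>=2](R))) → 2
  T → 5
  U → 6
  (T ⋈[e=c] U) → 6
  ρ[w/z]((T ⋈[e=c] U)) → 6
  ρ[d/g](ρ[w/z]((T ⋈[e=c] U))) → 6
  π[w,d](ρ[d/g](ρ[w/z]((T ⋈[e=c] U)))) → 6
  (σ[w='t'](π[w,d](σ[f>=2](R))) − π[w,d](ρ[d/g](ρ[w/z]((T ⋈[e=c] U))))) → 2
  π[d]((σ[w='t'](π[w,d](σ[f>=2](R))) − π[w,d](ρ[d/g](ρ[w/z]((T ⋈[e=c] U)))))) → 2

E1 result:
d
1
1
2
3
3
3
4
8
E2 result:
d
2
8
Witness: (1,) appears 2× in E1 but 0× in E2.

no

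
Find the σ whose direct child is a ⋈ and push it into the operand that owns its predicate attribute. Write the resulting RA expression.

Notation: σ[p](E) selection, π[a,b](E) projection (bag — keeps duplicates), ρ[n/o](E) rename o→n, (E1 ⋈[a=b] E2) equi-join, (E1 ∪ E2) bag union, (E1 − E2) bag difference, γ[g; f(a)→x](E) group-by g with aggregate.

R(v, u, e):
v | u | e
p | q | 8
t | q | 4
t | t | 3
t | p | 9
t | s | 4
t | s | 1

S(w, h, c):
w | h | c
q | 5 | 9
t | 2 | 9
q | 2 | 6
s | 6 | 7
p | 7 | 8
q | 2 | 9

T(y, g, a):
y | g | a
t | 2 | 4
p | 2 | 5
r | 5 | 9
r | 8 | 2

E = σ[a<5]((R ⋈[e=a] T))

σ filters on a, owned by the right side.
E' = (R ⋈[e=a] σ[a<5](T))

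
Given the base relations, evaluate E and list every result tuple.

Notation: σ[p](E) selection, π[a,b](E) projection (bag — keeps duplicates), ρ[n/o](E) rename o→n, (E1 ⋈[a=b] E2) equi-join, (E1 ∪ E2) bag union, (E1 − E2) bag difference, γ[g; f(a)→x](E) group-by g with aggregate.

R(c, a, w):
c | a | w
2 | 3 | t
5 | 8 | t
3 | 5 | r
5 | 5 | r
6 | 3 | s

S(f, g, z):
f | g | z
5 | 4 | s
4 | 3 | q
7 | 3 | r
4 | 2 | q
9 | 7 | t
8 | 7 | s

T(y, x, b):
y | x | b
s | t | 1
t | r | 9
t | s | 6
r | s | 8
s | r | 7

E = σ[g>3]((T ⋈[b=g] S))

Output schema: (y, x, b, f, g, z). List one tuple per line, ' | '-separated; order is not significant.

Subexpression sizes:
  T → 5
  S → 6
  (T ⋈[b=g] S) → 2
  σ[g>3]((T ⋈[b=g] S)) → 2

== RESULT ==
y | x | b | f | g | z
s | r | 7 | 8 | 7 | s
s | r | 7 | 9 | 7 | t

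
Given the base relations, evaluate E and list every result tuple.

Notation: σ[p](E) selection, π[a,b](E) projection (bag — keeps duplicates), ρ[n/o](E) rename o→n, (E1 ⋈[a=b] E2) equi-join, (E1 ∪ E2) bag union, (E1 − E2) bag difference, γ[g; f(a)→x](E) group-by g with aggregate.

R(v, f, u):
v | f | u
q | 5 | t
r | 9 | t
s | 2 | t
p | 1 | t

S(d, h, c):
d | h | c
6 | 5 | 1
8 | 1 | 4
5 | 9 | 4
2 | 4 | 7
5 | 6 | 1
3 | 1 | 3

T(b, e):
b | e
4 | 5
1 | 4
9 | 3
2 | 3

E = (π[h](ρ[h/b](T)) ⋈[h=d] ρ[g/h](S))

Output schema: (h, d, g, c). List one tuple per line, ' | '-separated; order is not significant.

Subexpression sizes:
  T → 4
  ρ[h/b](T) → 4
  π[h](ρ[h/b](T)) → 4
  S → 6
  ρ[g/h](S) → 6
  (π[h](ρ[h/b](T)) ⋈[h=d] ρ[g/h](S)) → 1

== RESULT ==
h | d | g | c
2 | 2 | 4 | 7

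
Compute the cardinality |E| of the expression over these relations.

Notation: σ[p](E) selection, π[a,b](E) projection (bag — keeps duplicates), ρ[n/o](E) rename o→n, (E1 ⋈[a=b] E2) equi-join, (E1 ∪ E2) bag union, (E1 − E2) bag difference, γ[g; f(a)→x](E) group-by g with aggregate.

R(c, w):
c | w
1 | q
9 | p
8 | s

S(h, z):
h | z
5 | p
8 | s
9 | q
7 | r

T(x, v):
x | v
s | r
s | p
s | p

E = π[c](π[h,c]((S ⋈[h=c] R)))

Subexpression sizes:
  S → 4
  R → 3
  (S ⋈[h=c] R) → 2
  π[h,c]((S ⋈[h=c] R)) → 2
  π[c](π[h,c]((S ⋈[h=c] R))) → 2

|E| = 2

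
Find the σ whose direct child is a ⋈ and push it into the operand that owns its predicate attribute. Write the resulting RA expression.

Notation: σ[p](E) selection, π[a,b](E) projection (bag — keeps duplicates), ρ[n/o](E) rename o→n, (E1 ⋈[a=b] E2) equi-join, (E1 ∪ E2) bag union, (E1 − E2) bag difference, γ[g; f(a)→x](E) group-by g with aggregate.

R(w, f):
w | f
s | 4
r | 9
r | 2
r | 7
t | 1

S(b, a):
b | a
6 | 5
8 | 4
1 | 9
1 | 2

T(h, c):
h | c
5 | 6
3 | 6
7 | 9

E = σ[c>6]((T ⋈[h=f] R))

σ filters on c, owned by the left side.
E' = (σ[c>6](T) ⋈[h=f] R)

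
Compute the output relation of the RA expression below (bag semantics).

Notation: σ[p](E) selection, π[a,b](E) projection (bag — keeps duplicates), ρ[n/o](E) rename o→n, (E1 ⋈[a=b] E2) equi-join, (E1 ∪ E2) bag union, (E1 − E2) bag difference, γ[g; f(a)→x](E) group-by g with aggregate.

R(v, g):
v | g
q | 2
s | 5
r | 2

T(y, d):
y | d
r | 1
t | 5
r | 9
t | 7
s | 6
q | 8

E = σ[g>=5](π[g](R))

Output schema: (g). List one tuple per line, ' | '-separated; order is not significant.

Row counts bottom-up:
  R → 3
  π[g](R) → 3
  σ[g>=5](π[g](R)) → 1

== RESULT ==
g
5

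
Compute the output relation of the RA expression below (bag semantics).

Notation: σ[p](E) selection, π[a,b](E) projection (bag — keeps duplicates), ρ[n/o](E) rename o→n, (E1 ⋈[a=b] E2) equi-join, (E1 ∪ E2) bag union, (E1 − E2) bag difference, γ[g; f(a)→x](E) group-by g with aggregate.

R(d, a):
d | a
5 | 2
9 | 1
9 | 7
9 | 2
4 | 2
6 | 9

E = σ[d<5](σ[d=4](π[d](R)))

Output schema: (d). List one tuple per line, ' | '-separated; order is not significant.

Row counts bottom-up:
  R → 6
  π[d](R) → 6
  σ[d=4](π[d](R)) → 1
  σ[d<5](σ[d=4](π[d](R))) → 1

== RESULT ==
d
4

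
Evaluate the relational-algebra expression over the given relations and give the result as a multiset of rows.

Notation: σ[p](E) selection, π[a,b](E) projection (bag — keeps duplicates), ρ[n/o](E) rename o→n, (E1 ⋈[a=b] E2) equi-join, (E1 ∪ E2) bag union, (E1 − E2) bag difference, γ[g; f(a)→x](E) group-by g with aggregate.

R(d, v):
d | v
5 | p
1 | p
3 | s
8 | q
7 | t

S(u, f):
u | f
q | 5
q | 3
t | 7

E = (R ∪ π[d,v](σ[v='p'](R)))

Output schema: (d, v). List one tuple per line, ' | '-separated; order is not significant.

Row counts bottom-up:
  R → 5
  R → 5
  σ[v='p'](R) → 2
  π[d,v](σ[v='p'](R)) → 2
  (R ∪ π[d,v](σ[v='p'](R))) → 7

== RESULT ==
d | v
1 | p
1 | p
3 | s
5 | p
5 | p
7 | t
8 | q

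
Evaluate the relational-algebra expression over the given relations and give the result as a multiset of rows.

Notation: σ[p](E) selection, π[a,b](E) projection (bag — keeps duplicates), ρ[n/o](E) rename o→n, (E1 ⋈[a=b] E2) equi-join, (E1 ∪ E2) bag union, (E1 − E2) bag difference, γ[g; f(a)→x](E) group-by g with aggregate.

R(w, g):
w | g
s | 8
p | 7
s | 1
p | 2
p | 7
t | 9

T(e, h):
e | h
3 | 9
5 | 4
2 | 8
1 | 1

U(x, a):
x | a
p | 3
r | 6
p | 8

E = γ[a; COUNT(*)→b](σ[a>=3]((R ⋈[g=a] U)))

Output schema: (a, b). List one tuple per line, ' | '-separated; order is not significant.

Subexpression sizes:
  R → 6
  U → 3
  (R ⋈[g=a] U) → 1
  σ[a>=3]((R ⋈[g=a] U)) → 1
  γ[a; COUNT(*)→b](σ[a>=3]((R ⋈[g=a] U))) → 1

== RESULT ==
a | b
8 | 1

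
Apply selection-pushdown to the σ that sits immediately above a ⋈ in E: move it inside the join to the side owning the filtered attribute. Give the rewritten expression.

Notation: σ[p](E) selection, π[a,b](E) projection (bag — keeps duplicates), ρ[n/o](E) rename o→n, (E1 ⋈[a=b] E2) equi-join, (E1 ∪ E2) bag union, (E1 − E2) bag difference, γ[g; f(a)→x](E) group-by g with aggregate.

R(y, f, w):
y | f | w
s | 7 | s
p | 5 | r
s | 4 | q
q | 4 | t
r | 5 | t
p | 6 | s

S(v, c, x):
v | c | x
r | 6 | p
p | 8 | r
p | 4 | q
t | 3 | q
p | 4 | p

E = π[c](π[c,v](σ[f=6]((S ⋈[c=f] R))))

σ filters on f, owned by the right side.
E' = π[c](π[c,v]((S ⋈[c=f] σ[f=6](R))))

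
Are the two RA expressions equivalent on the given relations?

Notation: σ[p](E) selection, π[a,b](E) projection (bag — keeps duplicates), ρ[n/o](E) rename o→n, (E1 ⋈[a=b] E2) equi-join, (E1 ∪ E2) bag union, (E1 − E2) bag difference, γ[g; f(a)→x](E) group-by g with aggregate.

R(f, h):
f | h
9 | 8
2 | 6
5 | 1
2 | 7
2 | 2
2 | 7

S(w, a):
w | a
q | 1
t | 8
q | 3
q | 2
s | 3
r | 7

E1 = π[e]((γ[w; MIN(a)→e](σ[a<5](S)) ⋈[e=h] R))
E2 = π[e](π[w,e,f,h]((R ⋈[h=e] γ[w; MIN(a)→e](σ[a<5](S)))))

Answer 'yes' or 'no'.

E1 stepwise |·|:
  S → 6
  σ[a<5](S) → 4
  γ[w; MIN(a)→e](σ[a<5](S)) → 2
  R → 6
  (γ[w; MIN(a)→e](σ[a<5](S)) ⋈[e=h] R) → 1
  π[e]((γ[w; MIN(a)→e](σ[a<5](S)) ⋈[e=h] R)) → 1
E2 stepwise |·|:
  R → 6
  S → 6
  σ[a<5](S) → 4
  γ[w; MIN(a)→e](σ[a<5](S)) → 2
  (R ⋈[h=e] γ[w; MIN(a)→e](σ[a<5](S))) → 1
  π[w,e,f,h]((R ⋈[h=e] γ[w; MIN(a)→e](σ[a<5](S)))) → 1
  π[e](π[w,e,f,h]((R ⋈[h=e] γ[w; MIN(a)→e](σ[a<5](S))))) → 1

E1 and E2 produce the same multiset:
e
1

yes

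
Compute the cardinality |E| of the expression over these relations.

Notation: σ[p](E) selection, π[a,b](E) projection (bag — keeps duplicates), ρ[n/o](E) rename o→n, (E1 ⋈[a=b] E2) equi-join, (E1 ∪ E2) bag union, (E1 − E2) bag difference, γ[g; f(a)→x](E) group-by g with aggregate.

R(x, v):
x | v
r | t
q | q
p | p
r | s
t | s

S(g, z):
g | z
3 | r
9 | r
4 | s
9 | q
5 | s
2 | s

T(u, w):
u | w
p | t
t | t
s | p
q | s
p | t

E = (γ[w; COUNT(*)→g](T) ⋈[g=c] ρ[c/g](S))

Per-node cardinality:
  T → 5
  γ[w; COUNT(*)→g](T) → 3
  S → 6
  ρ[c/g](S) → 6
  (γ[w; COUNT(*)→g](T) ⋈[g=c] ρ[c/g](S)) → 1

|E| = 1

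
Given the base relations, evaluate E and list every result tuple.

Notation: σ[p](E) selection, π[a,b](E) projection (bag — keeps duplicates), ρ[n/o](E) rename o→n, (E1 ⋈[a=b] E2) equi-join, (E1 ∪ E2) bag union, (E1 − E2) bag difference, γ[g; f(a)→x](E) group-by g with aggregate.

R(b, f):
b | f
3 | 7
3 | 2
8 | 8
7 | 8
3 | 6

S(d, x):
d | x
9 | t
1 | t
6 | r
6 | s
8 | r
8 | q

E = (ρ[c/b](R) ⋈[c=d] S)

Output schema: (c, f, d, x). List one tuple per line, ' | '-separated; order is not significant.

Stepwise |·|:
  R → 5
  ρ[c/b](R) → 5
  S → 6
  (ρ[c/b](R) ⋈[c=d] S) → 2

== RESULT ==
c | f | d | x
8 | 8 | 8 | q
8 | 8 | 8 | r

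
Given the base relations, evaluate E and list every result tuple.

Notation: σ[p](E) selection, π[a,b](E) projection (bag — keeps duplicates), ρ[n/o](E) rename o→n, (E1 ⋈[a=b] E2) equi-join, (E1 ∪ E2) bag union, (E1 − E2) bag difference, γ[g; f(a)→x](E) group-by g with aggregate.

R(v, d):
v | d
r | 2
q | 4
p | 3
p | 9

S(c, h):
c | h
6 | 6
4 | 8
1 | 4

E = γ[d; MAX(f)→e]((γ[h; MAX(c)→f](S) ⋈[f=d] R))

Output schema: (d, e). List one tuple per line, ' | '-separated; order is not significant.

Stepwise |·|:
  S → 3
  γ[h; MAX(c)→f](S) → 3
  R → 4
  (γ[h; MAX(c)→f](S) ⋈[f=d] R) → 1
  γ[d; MAX(f)→e]((γ[h; MAX(c)→f](S) ⋈[f=d] R)) → 1

== RESULT ==
d | e
4 | 4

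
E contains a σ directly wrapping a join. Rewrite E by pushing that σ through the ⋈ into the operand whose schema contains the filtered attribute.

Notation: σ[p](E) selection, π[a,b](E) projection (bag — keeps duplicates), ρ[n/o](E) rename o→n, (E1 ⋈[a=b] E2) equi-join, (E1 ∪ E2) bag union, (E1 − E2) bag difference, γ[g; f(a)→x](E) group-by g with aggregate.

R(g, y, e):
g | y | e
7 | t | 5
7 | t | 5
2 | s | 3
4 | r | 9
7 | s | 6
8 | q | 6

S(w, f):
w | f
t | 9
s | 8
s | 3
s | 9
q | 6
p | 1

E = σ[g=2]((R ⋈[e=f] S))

σ filters on g, owned by the left side.
E' = (σ[g=2](R) ⋈[e=f] S)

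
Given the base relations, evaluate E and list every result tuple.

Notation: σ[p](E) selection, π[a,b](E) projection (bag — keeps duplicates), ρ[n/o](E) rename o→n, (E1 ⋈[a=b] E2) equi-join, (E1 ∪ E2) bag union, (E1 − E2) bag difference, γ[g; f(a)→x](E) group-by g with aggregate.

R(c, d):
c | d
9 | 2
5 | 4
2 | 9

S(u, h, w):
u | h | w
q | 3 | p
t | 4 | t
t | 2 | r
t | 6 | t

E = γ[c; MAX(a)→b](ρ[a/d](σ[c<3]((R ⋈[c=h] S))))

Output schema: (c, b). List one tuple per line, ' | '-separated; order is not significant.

Stepwise |·|:
  R → 3
  S → 4
  (R ⋈[c=h] S) → 1
  σ[c<3]((R ⋈[c=h] S)) → 1
  ρ[a/d](σ[c<3]((R ⋈[c=h] S))) → 1
  γ[c; MAX(a)→b](ρ[a/d](σ[c<3]((R ⋈[c=h] S)))) → 1

== RESULT ==
c | b
2 | 9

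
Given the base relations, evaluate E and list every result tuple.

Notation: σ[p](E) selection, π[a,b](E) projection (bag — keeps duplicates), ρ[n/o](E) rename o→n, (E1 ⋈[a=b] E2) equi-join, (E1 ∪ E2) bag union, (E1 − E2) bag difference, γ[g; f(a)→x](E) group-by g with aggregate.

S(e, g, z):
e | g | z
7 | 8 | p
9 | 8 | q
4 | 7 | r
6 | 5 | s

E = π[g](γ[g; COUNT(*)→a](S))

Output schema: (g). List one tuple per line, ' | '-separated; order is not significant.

Stepwise |·|:
  S → 4
  γ[g; COUNT(*)→a](S) → 3
  π[g](γ[g; COUNT(*)→a](S)) → 3

== RESULT ==
g
5
7
8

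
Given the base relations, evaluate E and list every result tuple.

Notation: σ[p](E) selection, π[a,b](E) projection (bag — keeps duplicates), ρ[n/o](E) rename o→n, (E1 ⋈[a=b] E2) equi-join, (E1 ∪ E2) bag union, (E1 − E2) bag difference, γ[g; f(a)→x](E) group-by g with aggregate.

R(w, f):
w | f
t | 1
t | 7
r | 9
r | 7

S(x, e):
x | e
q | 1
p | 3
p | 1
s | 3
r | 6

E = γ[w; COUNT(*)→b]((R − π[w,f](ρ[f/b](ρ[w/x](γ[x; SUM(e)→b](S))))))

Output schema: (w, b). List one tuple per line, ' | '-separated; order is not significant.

Row counts bottom-up:
  R → 4
  S → 5
  γ[x; SUM(e)→b](S) → 4
  ρ[w/x](γ[x; SUM(e)→b](S)) → 4
  ρ[f/b](ρ[w/x](γ[x; SUM(e)→b](S))) → 4
  π[w,f](ρ[f/b](ρ[w/x](γ[x; SUM(e)→b](S)))) → 4
  (R − π[w,f](ρ[f/b](ρ[w/x](γ[x; SUM(e)→b](S))))) → 4
  γ[w; COUNT(*)→b]((R − π[w,f](ρ[f/b](ρ[w/x](γ[x; SUM(e)→b](S)))))) → 2

== RESULT ==
w | b
r | 2
t | 2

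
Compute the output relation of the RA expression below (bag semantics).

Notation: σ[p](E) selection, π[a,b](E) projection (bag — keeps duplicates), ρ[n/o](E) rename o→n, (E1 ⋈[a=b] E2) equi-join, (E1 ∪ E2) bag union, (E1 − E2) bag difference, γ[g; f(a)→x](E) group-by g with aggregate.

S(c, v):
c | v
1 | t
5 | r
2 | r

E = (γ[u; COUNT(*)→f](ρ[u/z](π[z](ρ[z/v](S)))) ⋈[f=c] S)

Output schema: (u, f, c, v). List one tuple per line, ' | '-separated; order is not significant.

Per-node cardinality:
  S → 3
  ρ[z/v](S) → 3
  π[z](ρ[z/v](S)) → 3
  ρ[u/z](π[z](ρ[z/v](S))) → 3
  γ[u; COUNT(*)→f](ρ[u/z](π[z](ρ[z/v](S)))) → 2
  S → 3
  (γ[u; COUNT(*)→f](ρ[u/z](π[z](ρ[z/v](S)))) ⋈[f=c] S) → 2

== RESULT ==
u | f | c | v
r | 2 | 2 | r
t | 1 | 1 | t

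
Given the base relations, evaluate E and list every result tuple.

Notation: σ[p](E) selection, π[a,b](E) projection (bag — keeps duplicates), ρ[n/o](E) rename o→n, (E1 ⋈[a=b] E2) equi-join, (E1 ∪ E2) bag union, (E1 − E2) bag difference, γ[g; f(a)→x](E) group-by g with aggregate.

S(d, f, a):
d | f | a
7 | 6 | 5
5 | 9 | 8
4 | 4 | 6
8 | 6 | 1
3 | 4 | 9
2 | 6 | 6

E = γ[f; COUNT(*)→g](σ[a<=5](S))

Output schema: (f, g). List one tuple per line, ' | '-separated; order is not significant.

Per-node cardinality:
  S → 6
  σ[a<=5](S) → 2
  γ[f; COUNT(*)→g](σ[a<=5](S)) → 1

== RESULT ==
f | g
6 | 2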